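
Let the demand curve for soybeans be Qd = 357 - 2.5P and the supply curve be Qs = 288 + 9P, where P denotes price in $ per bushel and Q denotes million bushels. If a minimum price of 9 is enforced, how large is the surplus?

Evaluating both curves at the floor price 9 gives Qd = 334.5, Qs = 369.
Surplus = Qs - Qd = 369 - 334.5 = 34.5.

Surplus = 34.5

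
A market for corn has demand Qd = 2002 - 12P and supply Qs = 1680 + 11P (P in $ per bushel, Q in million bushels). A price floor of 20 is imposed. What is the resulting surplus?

Surplus = 138

At P = 20: Qd = 1762 and Qs = 1900.
Surplus = Qs - Qd = 1900 - 1762 = 138.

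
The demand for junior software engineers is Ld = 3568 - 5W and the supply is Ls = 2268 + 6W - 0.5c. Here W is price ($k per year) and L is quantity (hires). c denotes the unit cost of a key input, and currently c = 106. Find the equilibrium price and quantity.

With c = 106, supply is Ls = 2215 + 6W.
The market clears where 3568 - 5W = 2215 + 6W. Rearranging, 11W = 1353, hence W* = 123.
Plugging W* into demand: L* = 3568 - 5(123) = 2953.

W* = 123, L* = 2953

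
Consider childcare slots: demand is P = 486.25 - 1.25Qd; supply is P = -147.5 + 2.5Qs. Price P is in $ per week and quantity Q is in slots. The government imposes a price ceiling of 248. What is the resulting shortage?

Rewriting in direct form: Qd = 389 - 0.8P and Qs = 59 + 0.4P.
With P fixed at 248, quantity demanded is 190.6 and quantity supplied is 158.2.
Shortage = Qd - Qs = 190.6 - 158.2 = 32.4.

Shortage = 32.4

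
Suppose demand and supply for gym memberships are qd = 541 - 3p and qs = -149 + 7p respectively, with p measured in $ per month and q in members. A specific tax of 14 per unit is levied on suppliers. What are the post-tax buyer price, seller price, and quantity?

p_b = 78.8, p_s = 64.8, q = 304.6

The tax drives a wedge p_b - p_s = 14. Substituting p_s = p_b - 14 into supply: qs = -247 + 7p_b.
Set qd = qs: 541 - 3p_b = -247 + 7p_b, so 788 = 10p_b and p_b = 78.8.
So p_s = 64.8 and the quantity traded is q = 541 - 3(78.8) = 304.6.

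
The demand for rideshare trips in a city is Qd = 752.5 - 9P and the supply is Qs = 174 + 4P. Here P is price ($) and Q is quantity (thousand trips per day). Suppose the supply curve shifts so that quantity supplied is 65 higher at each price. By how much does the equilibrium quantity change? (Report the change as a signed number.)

ΔQ = 45

Equating demand and supply, 752.5 - 9P = 174 + 4P gives 13P = 578.5, so P* = 44.5.
Plugging P* into demand: Q* = 752.5 - 9(44.5) = 352.
After the shift, supply is Qs = 239 + 4P.
New equilibrium: 513.5 = 13P, so P = 39.5 and Q = 397.
ΔQ = 397 - 352 = 45.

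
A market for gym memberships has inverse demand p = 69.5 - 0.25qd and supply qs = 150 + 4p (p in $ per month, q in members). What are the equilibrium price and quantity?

p* = 16, q* = 214

In direct form, qd = 278 - 4p.
Equating demand and supply, 278 - 4p = 150 + 4p gives 8p = 128, so p* = 16.
Then q* = 278 - 4(16) = 214.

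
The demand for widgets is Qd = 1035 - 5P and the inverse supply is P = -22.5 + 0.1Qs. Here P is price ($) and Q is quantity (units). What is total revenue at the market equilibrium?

Total revenue = 41310

Solving each curve for Q: Qs = 225 + 10P.
Set Qd = Qs: 1035 - 5P = 225 + 10P, so 810 = 15P and P* = 54.
From the demand curve, Q* = 1035 - 5(54) = 765.
Total revenue = P* × Q* = 54 × 765 = 41310.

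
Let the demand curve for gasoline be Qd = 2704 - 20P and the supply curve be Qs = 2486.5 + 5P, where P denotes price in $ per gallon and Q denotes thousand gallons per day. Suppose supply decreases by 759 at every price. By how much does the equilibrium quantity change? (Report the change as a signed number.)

Set Qd = Qs: 2704 - 20P = 2486.5 + 5P, so 217.5 = 25P and P* = 8.7.
Substitute back: Q* = 2704 - 20(8.7) = 2530.
After the shift, supply is Qs = 1727.5 + 5P.
The new intersection has 976.5 = 25P, i.e. P = 39.06, Q = 1922.8.
ΔQ = 1922.8 - 2530 = -607.2.

ΔQ = -607.2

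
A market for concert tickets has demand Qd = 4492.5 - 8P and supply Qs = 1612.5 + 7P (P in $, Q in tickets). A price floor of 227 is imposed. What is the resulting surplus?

Surplus = 525

With P fixed at 227, quantity demanded is 2676.5 and quantity supplied is 3201.5.
Surplus = Qs - Qd = 3201.5 - 2676.5 = 525.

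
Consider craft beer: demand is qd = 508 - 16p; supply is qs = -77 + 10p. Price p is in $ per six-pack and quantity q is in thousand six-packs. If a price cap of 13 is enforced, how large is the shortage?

At p = 13: qd = 300 and qs = 53.
Shortage = qd - qs = 300 - 53 = 247.

Shortage = 247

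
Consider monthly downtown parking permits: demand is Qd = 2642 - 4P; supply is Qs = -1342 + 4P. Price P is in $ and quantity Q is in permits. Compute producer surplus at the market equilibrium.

At equilibrium Qd = Qs, so 2642 - 4P = -1342 + 4P; collecting terms, 3984 = 8P and P* = 498.
From the demand curve, Q* = 2642 - 4(498) = 650.
Supply choke price (Qs = 0): P = 335.5. Producer surplus = ½ × (498 - 335.5) × 650 = 52812.5.

Producer surplus = 52812.5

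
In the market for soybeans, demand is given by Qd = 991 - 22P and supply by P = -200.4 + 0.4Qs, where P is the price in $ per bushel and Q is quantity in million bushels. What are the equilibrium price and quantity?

P* = 20, Q* = 551

Solving each curve for Q: Qs = 501 + 2.5P.
Set Qd = Qs: 991 - 22P = 501 + 2.5P, so 490 = 24.5P and P* = 20.
Then Q* = 991 - 22(20) = 551.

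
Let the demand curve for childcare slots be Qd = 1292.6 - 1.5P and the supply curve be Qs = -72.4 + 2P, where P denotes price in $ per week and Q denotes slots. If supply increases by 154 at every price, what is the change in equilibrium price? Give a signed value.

At equilibrium Qd = Qs, so 1292.6 - 1.5P = -72.4 + 2P; collecting terms, 1365 = 3.5P and P* = 390.
Substitute back: Q* = 1292.6 - 1.5(390) = 707.6.
After the shift, supply is Qs = 81.6 + 2P.
Re-solving, 3.5P = 1211 gives P = 346 and Q = 773.6.
ΔP = 346 - 390 = -44.

ΔP = -44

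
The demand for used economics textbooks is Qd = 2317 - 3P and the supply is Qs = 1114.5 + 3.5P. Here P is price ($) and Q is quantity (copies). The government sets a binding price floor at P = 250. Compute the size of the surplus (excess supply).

With P fixed at 250, quantity demanded is 1567 and quantity supplied is 1989.5.
Surplus = Qs - Qd = 1989.5 - 1567 = 422.5.

Surplus = 422.5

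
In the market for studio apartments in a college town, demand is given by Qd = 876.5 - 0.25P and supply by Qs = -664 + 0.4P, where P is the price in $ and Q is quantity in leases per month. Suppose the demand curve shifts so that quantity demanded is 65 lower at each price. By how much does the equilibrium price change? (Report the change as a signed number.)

ΔP = -100

The market clears where 876.5 - 0.25P = -664 + 0.4P. Rearranging, 0.65P = 1540.5, hence P* = 2370.
Plugging P* into demand: Q* = 876.5 - 0.25(2370) = 284.
After the shift, demand is Qd = 811.5 - 0.25P.
New equilibrium: 1475.5 = 0.65P, so P = 2270 and Q = 244.
ΔP = 2270 - 2370 = -100.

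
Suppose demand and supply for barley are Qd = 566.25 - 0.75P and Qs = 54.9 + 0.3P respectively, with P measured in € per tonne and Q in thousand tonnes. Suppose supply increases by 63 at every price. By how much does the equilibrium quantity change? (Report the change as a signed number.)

Equating demand and supply, 566.25 - 0.75P = 54.9 + 0.3P gives 1.05P = 511.35, so P* = 487.
Plugging P* into demand: Q* = 566.25 - 0.75(487) = 201.
After the shift, supply is Qs = 117.9 + 0.3P.
The new intersection has 448.35 = 1.05P, i.e. P = 427, Q = 246.
ΔQ = 246 - 201 = 45.

ΔQ = 45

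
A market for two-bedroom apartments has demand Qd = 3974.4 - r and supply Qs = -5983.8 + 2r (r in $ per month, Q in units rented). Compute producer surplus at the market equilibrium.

The market clears where 3974.4 - r = -5983.8 + 2r. Rearranging, 3r = 9958.2, hence r* = 3319.4.
From the demand curve, Q* = 3974.4 - 3319.4 = 655.
Supply choke price (Qs = 0): r = 2991.9. Producer surplus = ½ × (3319.4 - 2991.9) × 655 = 107256.25.

Producer surplus = 107256.25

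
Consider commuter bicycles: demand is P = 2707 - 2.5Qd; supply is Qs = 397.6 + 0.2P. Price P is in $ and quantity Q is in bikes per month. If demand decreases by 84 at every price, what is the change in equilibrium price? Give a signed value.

Inverting to quantity form: Qd = 1082.8 - 0.4P.
Set Qd = Qs: 1082.8 - 0.4P = 397.6 + 0.2P, so 685.2 = 0.6P and P* = 1142.
Plugging P* into demand: Q* = 1082.8 - 0.4(1142) = 626.
After the shift, demand is Qd = 998.8 - 0.4P.
The new intersection has 601.2 = 0.6P, i.e. P = 1002, Q = 598.
ΔP = 1002 - 1142 = -140.

ΔP = -140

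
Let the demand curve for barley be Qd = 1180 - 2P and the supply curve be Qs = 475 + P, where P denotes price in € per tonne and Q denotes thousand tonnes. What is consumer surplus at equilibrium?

Consumer surplus = 126025

The market clears where 1180 - 2P = 475 + P. Rearranging, 3P = 705, hence P* = 235.
Substitute back: Q* = 1180 - 2(235) = 710.
Demand choke price (Qd = 0): P = 1180/2 = 590. Consumer surplus = ½ × (590 - 235) × 710 = 126025.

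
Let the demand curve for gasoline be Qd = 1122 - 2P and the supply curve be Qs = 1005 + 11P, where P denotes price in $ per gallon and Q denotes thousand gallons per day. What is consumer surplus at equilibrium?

Set Qd = Qs: 1122 - 2P = 1005 + 11P, so 117 = 13P and P* = 9.
Then Q* = 1122 - 2(9) = 1104.
Demand choke price (Qd = 0): P = 1122/2 = 561. Consumer surplus = ½ × (561 - 9) × 1104 = 304704.

Consumer surplus = 304704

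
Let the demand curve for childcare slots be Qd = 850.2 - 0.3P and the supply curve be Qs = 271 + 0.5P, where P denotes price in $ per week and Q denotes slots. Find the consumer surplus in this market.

Equating demand and supply, 850.2 - 0.3P = 271 + 0.5P gives 0.8P = 579.2, so P* = 724.
Then Q* = 850.2 - 0.3(724) = 633.
Demand choke price (Qd = 0): P = 850.2/0.3 = 2834. Consumer surplus = ½ × (2834 - 724) × 633 = 667815.

Consumer surplus = 667815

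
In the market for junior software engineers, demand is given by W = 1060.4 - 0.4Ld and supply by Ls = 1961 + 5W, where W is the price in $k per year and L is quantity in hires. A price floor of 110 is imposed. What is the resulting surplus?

Surplus = 135

Rewriting in direct form: Ld = 2651 - 2.5W.
With W fixed at 110, quantity demanded is 2376 and quantity supplied is 2511.
Surplus = Ls - Ld = 2511 - 2376 = 135.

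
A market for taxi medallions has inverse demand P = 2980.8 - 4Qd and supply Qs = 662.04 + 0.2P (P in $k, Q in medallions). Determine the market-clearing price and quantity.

Solving each curve for Q: Qd = 745.2 - 0.25P.
The market clears where 745.2 - 0.25P = 662.04 + 0.2P. Rearranging, 0.45P = 83.16, hence P* = 184.8.
Then Q* = 745.2 - 0.25(184.8) = 699.

P* = 184.8, Q* = 699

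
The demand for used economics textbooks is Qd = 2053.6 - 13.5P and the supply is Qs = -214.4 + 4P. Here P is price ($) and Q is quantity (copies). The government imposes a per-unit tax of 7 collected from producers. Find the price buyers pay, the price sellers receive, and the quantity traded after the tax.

P_b = 131.2, P_s = 124.2, Q = 282.4

Producers keep P_s = P_b - 7 per unit, so supply in terms of the buyer price is Qs = -242.4 + 4P_b.
Equate demand and the shifted supply: 2053.6 - 13.5P_b = -242.4 + 4P_b, giving 17.5P_b = 2296, so P_b = 131.2.
So P_s = 124.2 and the quantity traded is Q = 2053.6 - 13.5(131.2) = 282.4.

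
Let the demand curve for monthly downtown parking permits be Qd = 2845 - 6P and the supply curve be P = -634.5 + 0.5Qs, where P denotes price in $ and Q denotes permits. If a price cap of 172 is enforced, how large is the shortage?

Shortage = 200

In direct form, Qs = 1269 + 2P.
At P = 172: Qd = 1813 and Qs = 1613.
Shortage = Qd - Qs = 1813 - 1613 = 200.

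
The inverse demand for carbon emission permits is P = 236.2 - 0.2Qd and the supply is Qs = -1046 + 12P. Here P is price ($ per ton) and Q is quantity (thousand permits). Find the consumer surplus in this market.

Consumer surplus = 27667.6

Rewriting in direct form: Qd = 1181 - 5P.
Set Qd = Qs: 1181 - 5P = -1046 + 12P, so 2227 = 17P and P* = 131.
Substitute back: Q* = 1181 - 5(131) = 526.
Demand choke price (Qd = 0): P = 1181/5 = 236.2. Consumer surplus = ½ × (236.2 - 131) × 526 = 27667.6.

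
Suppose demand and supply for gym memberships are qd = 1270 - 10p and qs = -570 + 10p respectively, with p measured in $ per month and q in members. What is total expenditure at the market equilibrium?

Total expenditure = 32200

Equating demand and supply, 1270 - 10p = -570 + 10p gives 20p = 1840, so p* = 92.
Then q* = 1270 - 10(92) = 350.
Total expenditure = p* × q* = 92 × 350 = 32200.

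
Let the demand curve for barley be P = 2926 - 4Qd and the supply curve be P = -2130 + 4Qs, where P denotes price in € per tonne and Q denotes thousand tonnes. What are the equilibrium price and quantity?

Rewriting in direct form: Qd = 731.5 - 0.25P and Qs = 532.5 + 0.25P.
Set Qd = Qs: 731.5 - 0.25P = 532.5 + 0.25P, so 199 = 0.5P and P* = 398.
Substitute back: Q* = 731.5 - 0.25(398) = 632.

P* = 398, Q* = 632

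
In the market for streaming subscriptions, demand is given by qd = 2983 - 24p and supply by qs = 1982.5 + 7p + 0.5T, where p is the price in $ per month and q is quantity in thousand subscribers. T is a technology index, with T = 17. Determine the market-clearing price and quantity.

p* = 32, q* = 2215

With T = 17, supply is qs = 1991 + 7p.
Equating demand and supply, 2983 - 24p = 1991 + 7p gives 31p = 992, so p* = 32.
Then q* = 2983 - 24(32) = 2215.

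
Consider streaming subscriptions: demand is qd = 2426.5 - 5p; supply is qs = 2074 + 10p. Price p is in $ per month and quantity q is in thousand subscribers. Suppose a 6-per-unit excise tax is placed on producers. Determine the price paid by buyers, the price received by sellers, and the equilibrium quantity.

With a tax of 6 on producers, they supply based on the net price p_s = p_b - 6, so qs = 2014 + 10p_b.
Market clearing requires 2426.5 - 5p_b = 2014 + 10p_b; hence 412.5 = 15p_b and p_b = 27.5.
Then p_s = 27.5 - 6 = 21.5 and q = 2426.5 - 5(27.5) = 2289.

p_b = 27.5, p_s = 21.5, q = 2289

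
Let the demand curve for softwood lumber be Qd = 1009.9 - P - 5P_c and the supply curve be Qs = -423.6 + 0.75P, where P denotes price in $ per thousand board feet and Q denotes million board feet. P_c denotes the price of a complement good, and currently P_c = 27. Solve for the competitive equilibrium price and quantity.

With P_c = 27, demand is Qd = 874.9 - P.
Equating demand and supply, 874.9 - P = -423.6 + 0.75P gives 1.75P = 1298.5, so P* = 742.
Then Q* = 874.9 - 742 = 132.9.

P* = 742, Q* = 132.9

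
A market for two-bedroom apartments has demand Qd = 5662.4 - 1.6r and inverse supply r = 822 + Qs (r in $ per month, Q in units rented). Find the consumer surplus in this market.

In direct form, Qs = -822 + r.
Equating demand and supply, 5662.4 - 1.6r = -822 + r gives 2.6r = 6484.4, so r* = 2494.
Substitute back: Q* = 5662.4 - 1.6(2494) = 1672.
Demand choke price (Qd = 0): r = 5662.4/1.6 = 3539. Consumer surplus = ½ × (3539 - 2494) × 1672 = 873620.

Consumer surplus = 873620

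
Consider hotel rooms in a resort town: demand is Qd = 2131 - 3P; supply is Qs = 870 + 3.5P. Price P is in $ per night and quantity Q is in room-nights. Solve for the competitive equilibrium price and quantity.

P* = 194, Q* = 1549

The market clears where 2131 - 3P = 870 + 3.5P. Rearranging, 6.5P = 1261, hence P* = 194.
Plugging P* into demand: Q* = 2131 - 3(194) = 1549.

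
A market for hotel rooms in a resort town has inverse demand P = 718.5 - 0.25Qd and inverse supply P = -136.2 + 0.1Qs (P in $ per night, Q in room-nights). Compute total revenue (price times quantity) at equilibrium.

In direct form, Qd = 2874 - 4P and Qs = 1362 + 10P.
Equating demand and supply, 2874 - 4P = 1362 + 10P gives 14P = 1512, so P* = 108.
Then Q* = 2874 - 4(108) = 2442.
Total revenue = P* × Q* = 108 × 2442 = 263736.

Total revenue = 263736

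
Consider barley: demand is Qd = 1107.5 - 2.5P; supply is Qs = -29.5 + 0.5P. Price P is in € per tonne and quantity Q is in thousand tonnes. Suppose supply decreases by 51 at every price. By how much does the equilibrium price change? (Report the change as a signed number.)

ΔP = 17

Equating demand and supply, 1107.5 - 2.5P = -29.5 + 0.5P gives 3P = 1137, so P* = 379.
Substitute back: Q* = 1107.5 - 2.5(379) = 160.
After the shift, supply is Qs = -80.5 + 0.5P.
Re-solving, 3P = 1188 gives P = 396 and Q = 117.5.
ΔP = 396 - 379 = 17.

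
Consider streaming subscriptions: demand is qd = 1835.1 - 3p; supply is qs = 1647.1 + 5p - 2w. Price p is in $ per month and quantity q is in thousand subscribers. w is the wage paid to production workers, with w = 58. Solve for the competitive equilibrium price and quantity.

With w = 58, supply is qs = 1531.1 + 5p.
Set qd = qs: 1835.1 - 3p = 1531.1 + 5p, so 304 = 8p and p* = 38.
From the demand curve, q* = 1835.1 - 3(38) = 1721.1.

p* = 38, q* = 1721.1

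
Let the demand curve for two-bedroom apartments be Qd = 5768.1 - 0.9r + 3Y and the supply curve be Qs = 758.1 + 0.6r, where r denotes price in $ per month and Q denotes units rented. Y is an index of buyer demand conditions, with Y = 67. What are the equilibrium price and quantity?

r* = 3474, Q* = 2842.5

With Y = 67, demand is Qd = 5969.1 - 0.9r.
At equilibrium Qd = Qs, so 5969.1 - 0.9r = 758.1 + 0.6r; collecting terms, 5211 = 1.5r and r* = 3474.
Then Q* = 5969.1 - 0.9(3474) = 2842.5.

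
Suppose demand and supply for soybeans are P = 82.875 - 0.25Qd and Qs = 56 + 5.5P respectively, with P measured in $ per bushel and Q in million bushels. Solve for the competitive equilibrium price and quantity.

Inverting to quantity form: Qd = 331.5 - 4P.
The market clears where 331.5 - 4P = 56 + 5.5P. Rearranging, 9.5P = 275.5, hence P* = 29.
Substitute back: Q* = 331.5 - 4(29) = 215.5.

P* = 29, Q* = 215.5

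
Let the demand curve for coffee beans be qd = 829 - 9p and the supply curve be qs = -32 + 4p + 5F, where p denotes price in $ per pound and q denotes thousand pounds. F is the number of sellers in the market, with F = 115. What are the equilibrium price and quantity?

With F = 115, supply is qs = 543 + 4p.
The market clears where 829 - 9p = 543 + 4p. Rearranging, 13p = 286, hence p* = 22.
Plugging p* into demand: q* = 829 - 9(22) = 631.

p* = 22, q* = 631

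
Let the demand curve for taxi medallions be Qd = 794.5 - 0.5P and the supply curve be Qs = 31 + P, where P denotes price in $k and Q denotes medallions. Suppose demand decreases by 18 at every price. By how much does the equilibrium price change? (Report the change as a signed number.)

ΔP = -12

Equating demand and supply, 794.5 - 0.5P = 31 + P gives 1.5P = 763.5, so P* = 509.
Plugging P* into demand: Q* = 794.5 - 0.5(509) = 540.
After the shift, demand is Qd = 776.5 - 0.5P.
New equilibrium: 745.5 = 1.5P, so P = 497 and Q = 528.
ΔP = 497 - 509 = -12.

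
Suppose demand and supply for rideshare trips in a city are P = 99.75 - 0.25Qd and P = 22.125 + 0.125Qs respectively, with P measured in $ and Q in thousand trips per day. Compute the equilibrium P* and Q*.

Solving each curve for Q: Qd = 399 - 4P and Qs = -177 + 8P.
Equating demand and supply, 399 - 4P = -177 + 8P gives 12P = 576, so P* = 48.
Plugging P* into demand: Q* = 399 - 4(48) = 207.

P* = 48, Q* = 207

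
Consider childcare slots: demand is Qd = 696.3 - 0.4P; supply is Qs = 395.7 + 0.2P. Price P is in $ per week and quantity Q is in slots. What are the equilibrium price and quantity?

At equilibrium Qd = Qs, so 696.3 - 0.4P = 395.7 + 0.2P; collecting terms, 300.6 = 0.6P and P* = 501.
From the demand curve, Q* = 696.3 - 0.4(501) = 495.9.

P* = 501, Q* = 495.9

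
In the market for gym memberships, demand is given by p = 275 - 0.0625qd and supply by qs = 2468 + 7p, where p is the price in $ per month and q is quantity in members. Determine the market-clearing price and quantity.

p* = 84, q* = 3056

Rewriting in direct form: qd = 4400 - 16p.
Equating demand and supply, 4400 - 16p = 2468 + 7p gives 23p = 1932, so p* = 84.
Plugging p* into demand: q* = 4400 - 16(84) = 3056.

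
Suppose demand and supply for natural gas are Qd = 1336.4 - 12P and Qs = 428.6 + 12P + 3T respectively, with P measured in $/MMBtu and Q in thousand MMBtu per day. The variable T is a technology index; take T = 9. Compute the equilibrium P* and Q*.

P* = 36.7, Q* = 896

With T = 9, supply is Qs = 455.6 + 12P.
Set Qd = Qs: 1336.4 - 12P = 455.6 + 12P, so 880.8 = 24P and P* = 36.7.
Plugging P* into demand: Q* = 1336.4 - 12(36.7) = 896.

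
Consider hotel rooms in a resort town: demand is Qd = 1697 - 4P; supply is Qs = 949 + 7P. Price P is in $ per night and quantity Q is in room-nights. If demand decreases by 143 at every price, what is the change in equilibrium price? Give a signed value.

Set Qd = Qs: 1697 - 4P = 949 + 7P, so 748 = 11P and P* = 68.
From the demand curve, Q* = 1697 - 4(68) = 1425.
After the shift, demand is Qd = 1554 - 4P.
Re-solving, 11P = 605 gives P = 55 and Q = 1334.
ΔP = 55 - 68 = -13.

ΔP = -13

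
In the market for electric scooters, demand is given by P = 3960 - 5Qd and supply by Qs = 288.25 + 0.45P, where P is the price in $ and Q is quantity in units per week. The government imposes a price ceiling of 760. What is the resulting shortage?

Shortage = 9.75

Rewriting in direct form: Qd = 792 - 0.2P.
At P = 760: Qd = 640 and Qs = 630.25.
Shortage = Qd - Qs = 640 - 630.25 = 9.75.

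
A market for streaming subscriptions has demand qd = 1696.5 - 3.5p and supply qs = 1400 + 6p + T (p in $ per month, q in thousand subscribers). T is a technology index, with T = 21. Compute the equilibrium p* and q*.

With T = 21, supply is qs = 1421 + 6p.
Equating demand and supply, 1696.5 - 3.5p = 1421 + 6p gives 9.5p = 275.5, so p* = 29.
Substitute back: q* = 1696.5 - 3.5(29) = 1595.

p* = 29, q* = 1595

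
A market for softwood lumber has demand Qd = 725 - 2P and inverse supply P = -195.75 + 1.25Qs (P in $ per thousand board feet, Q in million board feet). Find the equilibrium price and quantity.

P* = 203, Q* = 319

Inverting to quantity form: Qs = 156.6 + 0.8P.
Equating demand and supply, 725 - 2P = 156.6 + 0.8P gives 2.8P = 568.4, so P* = 203.
Substitute back: Q* = 725 - 2(203) = 319.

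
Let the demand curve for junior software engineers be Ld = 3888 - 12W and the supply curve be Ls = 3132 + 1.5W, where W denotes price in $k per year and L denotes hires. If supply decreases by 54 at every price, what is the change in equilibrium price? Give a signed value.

ΔW = 4

The market clears where 3888 - 12W = 3132 + 1.5W. Rearranging, 13.5W = 756, hence W* = 56.
Then L* = 3888 - 12(56) = 3216.
After the shift, supply is Ls = 3078 + 1.5W.
New equilibrium: 810 = 13.5W, so W = 60 and L = 3168.
ΔW = 60 - 56 = 4.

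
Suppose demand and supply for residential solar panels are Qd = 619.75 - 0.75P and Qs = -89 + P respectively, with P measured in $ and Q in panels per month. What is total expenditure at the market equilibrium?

The market clears where 619.75 - 0.75P = -89 + P. Rearranging, 1.75P = 708.75, hence P* = 405.
Then Q* = 619.75 - 0.75(405) = 316.
Total expenditure = P* × Q* = 405 × 316 = 127980.

Total expenditure = 127980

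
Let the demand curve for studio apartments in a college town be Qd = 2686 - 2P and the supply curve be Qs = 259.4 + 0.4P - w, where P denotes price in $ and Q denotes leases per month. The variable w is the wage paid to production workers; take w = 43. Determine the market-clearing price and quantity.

With w = 43, supply is Qs = 216.4 + 0.4P.
The market clears where 2686 - 2P = 216.4 + 0.4P. Rearranging, 2.4P = 2469.6, hence P* = 1029.
Substitute back: Q* = 2686 - 2(1029) = 628.

P* = 1029, Q* = 628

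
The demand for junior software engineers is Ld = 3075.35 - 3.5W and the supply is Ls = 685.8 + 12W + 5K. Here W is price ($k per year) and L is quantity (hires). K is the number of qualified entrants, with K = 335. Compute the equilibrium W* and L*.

With K = 335, supply is Ls = 2360.8 + 12W.
The market clears where 3075.35 - 3.5W = 2360.8 + 12W. Rearranging, 15.5W = 714.55, hence W* = 46.1.
From the demand curve, L* = 3075.35 - 3.5(46.1) = 2914.

W* = 46.1, L* = 2914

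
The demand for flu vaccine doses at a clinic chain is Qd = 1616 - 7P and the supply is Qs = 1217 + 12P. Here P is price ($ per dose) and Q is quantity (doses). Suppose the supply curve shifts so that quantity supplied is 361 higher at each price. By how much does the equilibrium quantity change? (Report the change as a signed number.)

Set Qd = Qs: 1616 - 7P = 1217 + 12P, so 399 = 19P and P* = 21.
Substitute back: Q* = 1616 - 7(21) = 1469.
After the shift, supply is Qs = 1578 + 12P.
The new intersection has 38 = 19P, i.e. P = 2, Q = 1602.
ΔQ = 1602 - 1469 = 133.

ΔQ = 133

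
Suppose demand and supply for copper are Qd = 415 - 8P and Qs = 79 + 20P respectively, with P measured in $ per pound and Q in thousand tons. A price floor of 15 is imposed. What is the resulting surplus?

Surplus = 84

With P fixed at 15, quantity demanded is 295 and quantity supplied is 379.
Surplus = Qs - Qd = 379 - 295 = 84.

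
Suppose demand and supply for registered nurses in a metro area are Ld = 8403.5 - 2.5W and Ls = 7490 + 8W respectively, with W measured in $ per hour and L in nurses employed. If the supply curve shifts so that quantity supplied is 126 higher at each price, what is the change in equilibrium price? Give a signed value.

ΔW = -12

At equilibrium Ld = Ls, so 8403.5 - 2.5W = 7490 + 8W; collecting terms, 913.5 = 10.5W and W* = 87.
From the demand curve, L* = 8403.5 - 2.5(87) = 8186.
After the shift, supply is Ls = 7616 + 8W.
Re-solving, 10.5W = 787.5 gives W = 75 and L = 8216.
ΔW = 75 - 87 = -12.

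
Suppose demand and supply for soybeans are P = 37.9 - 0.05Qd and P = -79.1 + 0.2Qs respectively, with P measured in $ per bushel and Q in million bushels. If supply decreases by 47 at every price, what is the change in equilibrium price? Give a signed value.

ΔP = 1.88

Solving each curve for Q: Qd = 758 - 20P and Qs = 395.5 + 5P.
Set Qd = Qs: 758 - 20P = 395.5 + 5P, so 362.5 = 25P and P* = 14.5.
Plugging P* into demand: Q* = 758 - 20(14.5) = 468.
After the shift, supply is Qs = 348.5 + 5P.
The new intersection has 409.5 = 25P, i.e. P = 16.38, Q = 430.4.
ΔP = 16.38 - 14.5 = 1.88.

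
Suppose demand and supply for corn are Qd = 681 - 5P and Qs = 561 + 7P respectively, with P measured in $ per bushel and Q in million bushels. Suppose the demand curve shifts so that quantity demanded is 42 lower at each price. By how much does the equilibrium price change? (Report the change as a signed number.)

ΔP = -3.5

Set Qd = Qs: 681 - 5P = 561 + 7P, so 120 = 12P and P* = 10.
Substitute back: Q* = 681 - 5(10) = 631.
After the shift, demand is Qd = 639 - 5P.
The new intersection has 78 = 12P, i.e. P = 6.5, Q = 606.5.
ΔP = 6.5 - 10 = -3.5.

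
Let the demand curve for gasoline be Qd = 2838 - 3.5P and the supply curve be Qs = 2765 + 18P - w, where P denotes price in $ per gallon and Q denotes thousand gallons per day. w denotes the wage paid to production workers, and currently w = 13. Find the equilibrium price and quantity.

P* = 4, Q* = 2824

With w = 13, supply is Qs = 2752 + 18P.
At equilibrium Qd = Qs, so 2838 - 3.5P = 2752 + 18P; collecting terms, 86 = 21.5P and P* = 4.
Substitute back: Q* = 2838 - 3.5(4) = 2824.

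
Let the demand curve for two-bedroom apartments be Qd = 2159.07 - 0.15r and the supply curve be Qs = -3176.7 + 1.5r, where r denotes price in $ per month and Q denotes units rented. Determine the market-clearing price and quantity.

Equating demand and supply, 2159.07 - 0.15r = -3176.7 + 1.5r gives 1.65r = 5335.77, so r* = 3233.8.
Plugging r* into demand: Q* = 2159.07 - 0.15(3233.8) = 1674.

r* = 3233.8, Q* = 1674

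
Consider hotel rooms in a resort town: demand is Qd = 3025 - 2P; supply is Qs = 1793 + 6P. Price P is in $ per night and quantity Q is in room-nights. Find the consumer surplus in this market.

Consumer surplus = 1845522.25

The market clears where 3025 - 2P = 1793 + 6P. Rearranging, 8P = 1232, hence P* = 154.
From the demand curve, Q* = 3025 - 2(154) = 2717.
Demand choke price (Qd = 0): P = 3025/2 = 1512.5. Consumer surplus = ½ × (1512.5 - 154) × 2717 = 1845522.25.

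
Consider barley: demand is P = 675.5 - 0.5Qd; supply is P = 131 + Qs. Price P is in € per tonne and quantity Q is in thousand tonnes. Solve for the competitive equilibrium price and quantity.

P* = 494, Q* = 363

Inverting to quantity form: Qd = 1351 - 2P and Qs = -131 + P.
At equilibrium Qd = Qs, so 1351 - 2P = -131 + P; collecting terms, 1482 = 3P and P* = 494.
From the demand curve, Q* = 1351 - 2(494) = 363.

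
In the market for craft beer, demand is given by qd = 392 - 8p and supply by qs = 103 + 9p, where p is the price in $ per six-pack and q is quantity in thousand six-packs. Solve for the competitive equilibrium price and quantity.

p* = 17, q* = 256

At equilibrium qd = qs, so 392 - 8p = 103 + 9p; collecting terms, 289 = 17p and p* = 17.
Substitute back: q* = 392 - 8(17) = 256.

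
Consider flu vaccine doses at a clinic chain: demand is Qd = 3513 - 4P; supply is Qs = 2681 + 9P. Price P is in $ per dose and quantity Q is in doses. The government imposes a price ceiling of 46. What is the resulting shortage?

Evaluating both curves at the ceiling price 46 gives Qd = 3329, Qs = 3095.
Shortage = Qd - Qs = 3329 - 3095 = 234.

Shortage = 234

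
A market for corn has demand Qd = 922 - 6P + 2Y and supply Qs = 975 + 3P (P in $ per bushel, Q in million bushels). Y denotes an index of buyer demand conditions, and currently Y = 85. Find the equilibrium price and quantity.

P* = 13, Q* = 1014

With Y = 85, demand is Qd = 1092 - 6P.
Equating demand and supply, 1092 - 6P = 975 + 3P gives 9P = 117, so P* = 13.
From the demand curve, Q* = 1092 - 6(13) = 1014.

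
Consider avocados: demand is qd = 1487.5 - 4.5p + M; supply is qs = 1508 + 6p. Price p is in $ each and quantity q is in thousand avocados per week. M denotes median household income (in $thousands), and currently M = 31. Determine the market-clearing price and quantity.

With M = 31, demand is qd = 1518.5 - 4.5p.
Equating demand and supply, 1518.5 - 4.5p = 1508 + 6p gives 10.5p = 10.5, so p* = 1.
Substitute back: q* = 1518.5 - 4.5(1) = 1514.

p* = 1, q* = 1514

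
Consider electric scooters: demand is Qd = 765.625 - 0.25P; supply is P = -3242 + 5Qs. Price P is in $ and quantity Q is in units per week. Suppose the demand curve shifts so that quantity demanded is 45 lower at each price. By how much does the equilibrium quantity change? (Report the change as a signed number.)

ΔQ = -20

Inverting to quantity form: Qs = 648.4 + 0.2P.
Set Qd = Qs: 765.625 - 0.25P = 648.4 + 0.2P, so 117.225 = 0.45P and P* = 260.5.
Substitute back: Q* = 765.625 - 0.25(260.5) = 700.5.
After the shift, demand is Qd = 720.625 - 0.25P.
Re-solving, 0.45P = 72.225 gives P = 160.5 and Q = 680.5.
ΔQ = 680.5 - 700.5 = -20.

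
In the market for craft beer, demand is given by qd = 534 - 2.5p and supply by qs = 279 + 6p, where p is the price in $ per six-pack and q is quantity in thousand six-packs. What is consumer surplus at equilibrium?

Consumer surplus = 42136.2

Equating demand and supply, 534 - 2.5p = 279 + 6p gives 8.5p = 255, so p* = 30.
Substitute back: q* = 534 - 2.5(30) = 459.
Demand choke price (qd = 0): p = 534/2.5 = 213.6. Consumer surplus = ½ × (213.6 - 30) × 459 = 42136.2.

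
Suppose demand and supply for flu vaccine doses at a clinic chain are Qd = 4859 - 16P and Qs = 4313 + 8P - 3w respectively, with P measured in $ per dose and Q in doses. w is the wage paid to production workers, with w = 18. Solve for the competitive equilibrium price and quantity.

With w = 18, supply is Qs = 4259 + 8P.
Set Qd = Qs: 4859 - 16P = 4259 + 8P, so 600 = 24P and P* = 25.
Plugging P* into demand: Q* = 4859 - 16(25) = 4459.

P* = 25, Q* = 4459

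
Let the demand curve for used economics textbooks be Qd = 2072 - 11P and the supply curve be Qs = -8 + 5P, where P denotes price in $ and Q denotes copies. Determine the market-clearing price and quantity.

P* = 130, Q* = 642

The market clears where 2072 - 11P = -8 + 5P. Rearranging, 16P = 2080, hence P* = 130.
Substitute back: Q* = 2072 - 11(130) = 642.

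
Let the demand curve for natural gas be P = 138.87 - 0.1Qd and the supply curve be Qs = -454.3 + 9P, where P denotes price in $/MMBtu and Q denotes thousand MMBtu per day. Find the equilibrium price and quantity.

In direct form, Qd = 1388.7 - 10P.
At equilibrium Qd = Qs, so 1388.7 - 10P = -454.3 + 9P; collecting terms, 1843 = 19P and P* = 97.
Then Q* = 1388.7 - 10(97) = 418.7.

P* = 97, Q* = 418.7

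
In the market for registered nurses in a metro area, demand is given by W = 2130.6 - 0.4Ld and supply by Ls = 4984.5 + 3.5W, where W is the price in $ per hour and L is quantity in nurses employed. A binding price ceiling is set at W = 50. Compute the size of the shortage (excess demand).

Shortage = 42

In direct form, Ld = 5326.5 - 2.5W.
With W fixed at 50, quantity demanded is 5201.5 and quantity supplied is 5159.5.
Shortage = Ld - Ls = 5201.5 - 5159.5 = 42.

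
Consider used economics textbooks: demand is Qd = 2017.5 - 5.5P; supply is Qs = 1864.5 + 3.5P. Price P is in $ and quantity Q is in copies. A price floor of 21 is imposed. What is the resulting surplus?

Surplus = 36

At P = 21: Qd = 1902 and Qs = 1938.
Surplus = Qs - Qd = 1938 - 1902 = 36.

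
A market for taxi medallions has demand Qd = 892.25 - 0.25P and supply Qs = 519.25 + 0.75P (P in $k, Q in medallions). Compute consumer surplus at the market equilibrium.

Set Qd = Qs: 892.25 - 0.25P = 519.25 + 0.75P, so 373 = P and P* = 373.
Plugging P* into demand: Q* = 892.25 - 0.25(373) = 799.
Demand choke price (Qd = 0): P = 892.25/0.25 = 3569. Consumer surplus = ½ × (3569 - 373) × 799 = 1276802.

Consumer surplus = 1276802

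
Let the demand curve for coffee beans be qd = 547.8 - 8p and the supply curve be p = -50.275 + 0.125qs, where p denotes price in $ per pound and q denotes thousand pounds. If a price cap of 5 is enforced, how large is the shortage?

Rewriting in direct form: qs = 402.2 + 8p.
Evaluating both curves at the ceiling price 5 gives qd = 507.8, qs = 442.2.
Shortage = qd - qs = 507.8 - 442.2 = 65.6.

Shortage = 65.6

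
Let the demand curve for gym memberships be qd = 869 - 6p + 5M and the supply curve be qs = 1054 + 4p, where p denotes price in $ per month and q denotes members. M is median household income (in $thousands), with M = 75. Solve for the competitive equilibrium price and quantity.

p* = 19, q* = 1130

With M = 75, demand is qd = 1244 - 6p.
The market clears where 1244 - 6p = 1054 + 4p. Rearranging, 10p = 190, hence p* = 19.
Substitute back: q* = 1244 - 6(19) = 1130.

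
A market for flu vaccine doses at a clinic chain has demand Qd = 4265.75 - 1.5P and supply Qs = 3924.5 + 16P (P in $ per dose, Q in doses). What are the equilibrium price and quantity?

Set Qd = Qs: 4265.75 - 1.5P = 3924.5 + 16P, so 341.25 = 17.5P and P* = 19.5.
Substitute back: Q* = 4265.75 - 1.5(19.5) = 4236.5.

P* = 19.5, Q* = 4236.5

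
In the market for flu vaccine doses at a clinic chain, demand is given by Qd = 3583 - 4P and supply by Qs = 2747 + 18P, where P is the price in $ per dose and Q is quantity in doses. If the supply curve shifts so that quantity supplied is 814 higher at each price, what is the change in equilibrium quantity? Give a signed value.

ΔQ = 148

Set Qd = Qs: 3583 - 4P = 2747 + 18P, so 836 = 22P and P* = 38.
Then Q* = 3583 - 4(38) = 3431.
After the shift, supply is Qs = 3561 + 18P.
Re-solving, 22P = 22 gives P = 1 and Q = 3579.
ΔQ = 3579 - 3431 = 148.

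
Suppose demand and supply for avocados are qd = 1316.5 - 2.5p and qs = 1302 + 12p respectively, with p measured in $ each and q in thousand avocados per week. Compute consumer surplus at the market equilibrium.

Consumer surplus = 345319.2

Equating demand and supply, 1316.5 - 2.5p = 1302 + 12p gives 14.5p = 14.5, so p* = 1.
Plugging p* into demand: q* = 1316.5 - 2.5(1) = 1314.
Demand choke price (qd = 0): p = 1316.5/2.5 = 526.6. Consumer surplus = ½ × (526.6 - 1) × 1314 = 345319.2.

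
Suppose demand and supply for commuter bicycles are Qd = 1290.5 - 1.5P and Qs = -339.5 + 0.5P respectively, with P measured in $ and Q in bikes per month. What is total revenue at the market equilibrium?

Total revenue = 55420

Set Qd = Qs: 1290.5 - 1.5P = -339.5 + 0.5P, so 1630 = 2P and P* = 815.
From the demand curve, Q* = 1290.5 - 1.5(815) = 68.
Total revenue = P* × Q* = 815 × 68 = 55420.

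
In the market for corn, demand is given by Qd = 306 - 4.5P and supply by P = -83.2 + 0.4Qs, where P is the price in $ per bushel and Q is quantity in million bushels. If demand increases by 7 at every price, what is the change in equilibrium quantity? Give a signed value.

Inverting to quantity form: Qs = 208 + 2.5P.
At equilibrium Qd = Qs, so 306 - 4.5P = 208 + 2.5P; collecting terms, 98 = 7P and P* = 14.
Substitute back: Q* = 306 - 4.5(14) = 243.
After the shift, demand is Qd = 313 - 4.5P.
The new intersection has 105 = 7P, i.e. P = 15, Q = 245.5.
ΔQ = 245.5 - 243 = 2.5.

ΔQ = 2.5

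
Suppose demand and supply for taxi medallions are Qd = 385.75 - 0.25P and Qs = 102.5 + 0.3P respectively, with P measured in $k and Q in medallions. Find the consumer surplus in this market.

The market clears where 385.75 - 0.25P = 102.5 + 0.3P. Rearranging, 0.55P = 283.25, hence P* = 515.
Plugging P* into demand: Q* = 385.75 - 0.25(515) = 257.
Demand choke price (Qd = 0): P = 385.75/0.25 = 1543. Consumer surplus = ½ × (1543 - 515) × 257 = 132098.

Consumer surplus = 132098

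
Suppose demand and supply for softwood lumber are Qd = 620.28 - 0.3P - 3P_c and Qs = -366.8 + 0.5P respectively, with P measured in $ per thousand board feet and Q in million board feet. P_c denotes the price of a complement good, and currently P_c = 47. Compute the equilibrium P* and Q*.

With P_c = 47, demand is Qd = 479.28 - 0.3P.
Set Qd = Qs: 479.28 - 0.3P = -366.8 + 0.5P, so 846.08 = 0.8P and P* = 1057.6.
Substitute back: Q* = 479.28 - 0.3(1057.6) = 162.

P* = 1057.6, Q* = 162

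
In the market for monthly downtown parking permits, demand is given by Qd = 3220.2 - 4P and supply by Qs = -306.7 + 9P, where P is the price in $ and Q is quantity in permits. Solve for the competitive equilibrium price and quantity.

Equating demand and supply, 3220.2 - 4P = -306.7 + 9P gives 13P = 3526.9, so P* = 271.3.
Then Q* = 3220.2 - 4(271.3) = 2135.

P* = 271.3, Q* = 2135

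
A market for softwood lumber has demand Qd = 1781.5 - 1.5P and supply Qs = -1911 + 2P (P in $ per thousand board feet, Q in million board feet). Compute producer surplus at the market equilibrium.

Producer surplus = 9900.25

The market clears where 1781.5 - 1.5P = -1911 + 2P. Rearranging, 3.5P = 3692.5, hence P* = 1055.
Then Q* = 1781.5 - 1.5(1055) = 199.
Supply choke price (Qs = 0): P = 955.5. Producer surplus = ½ × (1055 - 955.5) × 199 = 9900.25.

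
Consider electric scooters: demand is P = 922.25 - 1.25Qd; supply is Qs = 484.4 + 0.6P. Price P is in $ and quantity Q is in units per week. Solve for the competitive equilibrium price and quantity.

P* = 181, Q* = 593

In direct form, Qd = 737.8 - 0.8P.
Equating demand and supply, 737.8 - 0.8P = 484.4 + 0.6P gives 1.4P = 253.4, so P* = 181.
Plugging P* into demand: Q* = 737.8 - 0.8(181) = 593.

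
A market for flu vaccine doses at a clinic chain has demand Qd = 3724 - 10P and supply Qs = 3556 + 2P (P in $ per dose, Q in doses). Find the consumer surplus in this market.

Equating demand and supply, 3724 - 10P = 3556 + 2P gives 12P = 168, so P* = 14.
From the demand curve, Q* = 3724 - 10(14) = 3584.
Demand choke price (Qd = 0): P = 3724/10 = 372.4. Consumer surplus = ½ × (372.4 - 14) × 3584 = 642252.8.

Consumer surplus = 642252.8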